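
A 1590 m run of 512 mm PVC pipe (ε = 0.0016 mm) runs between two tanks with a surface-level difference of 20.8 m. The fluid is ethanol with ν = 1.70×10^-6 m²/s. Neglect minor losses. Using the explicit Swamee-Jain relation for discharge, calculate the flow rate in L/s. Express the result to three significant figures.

Q ≈ 690 L/s

Swamee-Jain (Type II): Q = -0.965·√(gD⁵h_f/L)·ln[ε/(3.7D) + √(3.17ν²L/(gD³h_f))]
√(gD⁵h_f/L) = √(9.81·0.512⁵·20.8/1590) = 0.06720
ε/(3.7D) = 8.45×10^-7; √(3.17ν²L/(gD³h_f)) = 2.31×10^-5
Q = -0.965·0.06720·ln(2.391×10^-5) = 0.6900 m³/s
Check: V = 3.35 m/s, Re = 1.01×10^6, f = 0.01167, h_f = 20.7 m ≈ 20.8 m ✓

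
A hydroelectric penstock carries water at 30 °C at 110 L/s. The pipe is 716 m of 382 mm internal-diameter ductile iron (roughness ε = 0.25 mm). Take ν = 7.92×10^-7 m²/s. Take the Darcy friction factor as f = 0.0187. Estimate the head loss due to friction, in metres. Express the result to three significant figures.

V = 4Q/(πD²) = 4·0.110/(π·0.382²) = 0.9598 m/s
h_f = f(L/D)V²/(2g) = 0.01870·(716/0.382)·0.9598²/(2·9.81) = 1.646 m

h_f ≈ 1.65 m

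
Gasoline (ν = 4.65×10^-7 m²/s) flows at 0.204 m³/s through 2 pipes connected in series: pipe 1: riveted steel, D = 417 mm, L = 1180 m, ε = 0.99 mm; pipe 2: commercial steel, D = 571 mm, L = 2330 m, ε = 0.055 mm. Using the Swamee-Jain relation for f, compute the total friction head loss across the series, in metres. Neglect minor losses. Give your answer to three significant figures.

Pipe 1: V = 1.494 m/s, Re = 1.34×10^6, ε/D = 0.00237, f = 0.02471, h_1 = f(L/D)V²/2g = 7.951 m
Pipe 2: V = 0.7967 m/s, Re = 9.78×10^5, ε/D = 9.63×10^-5, f = 0.01348, h_2 = f(L/D)V²/2g = 1.779 m
Series → Q common, losses add: H = Σh = 9.730 m

H ≈ 9.73 m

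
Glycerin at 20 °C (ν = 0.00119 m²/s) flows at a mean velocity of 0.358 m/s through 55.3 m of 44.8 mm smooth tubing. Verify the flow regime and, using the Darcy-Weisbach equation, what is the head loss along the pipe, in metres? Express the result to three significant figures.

h_f ≈ 38.3 m

Re = VD/ν = 0.358·0.04480/0.00119 = 13.5 → laminar (Re < 2300)
f = 64/Re = 4.749
h_f = f(L/D)V²/(2g) = 4.749·(55.3/0.04480)·0.358²/(2·9.81) = 38.29 m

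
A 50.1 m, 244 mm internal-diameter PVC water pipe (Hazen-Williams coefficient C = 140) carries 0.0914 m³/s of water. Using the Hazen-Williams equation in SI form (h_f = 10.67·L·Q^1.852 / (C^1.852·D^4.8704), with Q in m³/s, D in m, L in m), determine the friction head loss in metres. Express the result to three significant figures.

h_f = 10.67·50.1·0.0914^1.852 / (140^1.852·0.244^4.8704) = 0.6497 m

h_f ≈ 0.650 m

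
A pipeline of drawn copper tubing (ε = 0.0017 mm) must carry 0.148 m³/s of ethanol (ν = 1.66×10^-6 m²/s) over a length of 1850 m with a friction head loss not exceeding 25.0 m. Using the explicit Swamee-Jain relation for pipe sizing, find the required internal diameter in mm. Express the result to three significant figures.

D ≈ 288 mm

Swamee-Jain (Type III): D = 0.66·[ε^1.25·(LQ²/(gh_f))^4.75 + ν·Q^9.4·(L/(gh_f))^5.2]^0.04
LQ²/(gh_f) = 0.1652; L/(gh_f) = 7.543
Term 1 = ε^1.25·(…)^4.75 = 1.19×10^-11; Term 2 = ν·Q^9.4·(…)^5.2 = 9.64×10^-10
D = 0.66·(1.19×10^-11 + 9.64×10^-10)^0.04 = 0.2878 m = 288 mm
Check: V = 2.27 m/s, Re = 3.94×10^5, f = 0.01375, h_f = 23.3 m ≈ 25.0 m ✓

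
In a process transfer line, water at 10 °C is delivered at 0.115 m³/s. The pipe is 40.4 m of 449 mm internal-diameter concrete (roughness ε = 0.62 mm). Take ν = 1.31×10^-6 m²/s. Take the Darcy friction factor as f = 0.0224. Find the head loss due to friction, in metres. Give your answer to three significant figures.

V = 4Q/(πD²) = 4·0.115/(π·0.449²) = 0.7263 m/s
h_f = f(L/D)V²/(2g) = 0.02240·(40.4/0.449)·0.7263²/(2·9.81) = 0.05419 m

h_f ≈ 0.0542 m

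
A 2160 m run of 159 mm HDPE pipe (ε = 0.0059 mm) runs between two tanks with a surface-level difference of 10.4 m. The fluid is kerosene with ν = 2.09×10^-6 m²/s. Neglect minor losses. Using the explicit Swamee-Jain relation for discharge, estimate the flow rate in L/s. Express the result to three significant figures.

Swamee-Jain (Type II): Q = -0.965·√(gD⁵h_f/L)·ln[ε/(3.7D) + √(3.17ν²L/(gD³h_f))]
√(gD⁵h_f/L) = √(9.81·0.159⁵·10.4/2160) = 0.002191
ε/(3.7D) = 1.00×10^-5; √(3.17ν²L/(gD³h_f)) = 2.70×10^-4
Q = -0.965·0.002191·ln(2.801×10^-4) = 0.01729 m³/s
Check: V = 0.871 m/s, Re = 6.63×10^4, f = 0.01968, h_f = 10.3 m ≈ 10.4 m ✓

Q ≈ 17.3 L/s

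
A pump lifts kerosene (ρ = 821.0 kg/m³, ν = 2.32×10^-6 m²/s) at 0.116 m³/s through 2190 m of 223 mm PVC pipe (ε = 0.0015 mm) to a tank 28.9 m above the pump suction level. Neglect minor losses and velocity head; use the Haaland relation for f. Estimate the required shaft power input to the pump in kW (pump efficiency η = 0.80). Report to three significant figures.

V = 4Q/(πD²) = 2.970 m/s; Re = 2.85×10^5; ε/D = 6.73×10^-6; f = 0.01453
h_f = f(L/D)V²/2g = 64.15 m
Total head H = z + h_f = 28.9 + 64.15 = 93.05 m
P_hyd = ρgQH = 821.0·9.81·0.116·93.05 = 86.93 kW
P_shaft = P_hyd/η = 86.93/0.80 = 108.7 kW

P_shaft ≈ 109 kW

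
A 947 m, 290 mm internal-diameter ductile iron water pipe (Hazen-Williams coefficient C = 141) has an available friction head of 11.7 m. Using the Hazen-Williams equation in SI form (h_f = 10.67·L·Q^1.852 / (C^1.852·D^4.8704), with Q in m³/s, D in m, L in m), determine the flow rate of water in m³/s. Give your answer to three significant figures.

Q ≈ 0.141 m³/s

Rearranging: Q = [h_f·C^1.852·D^4.8704 / (10.67·L)]^(1/1.852)
Q = [11.7·141^1.852·0.290^4.8704 / (10.67·947)]^0.540 = 0.1412 m³/s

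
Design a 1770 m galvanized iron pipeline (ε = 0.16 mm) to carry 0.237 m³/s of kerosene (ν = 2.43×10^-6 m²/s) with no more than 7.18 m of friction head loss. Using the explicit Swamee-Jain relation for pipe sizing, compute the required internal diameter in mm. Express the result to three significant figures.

Swamee-Jain (Type III): D = 0.66·[ε^1.25·(LQ²/(gh_f))^4.75 + ν·Q^9.4·(L/(gh_f))^5.2]^0.04
LQ²/(gh_f) = 1.411; L/(gh_f) = 25.13
Term 1 = ε^1.25·(…)^4.75 = 9.25×10^-5; Term 2 = ν·Q^9.4·(…)^5.2 = 6.15×10^-5
D = 0.66·(9.25×10^-5 + 6.15×10^-5)^0.04 = 0.4646 m = 465 mm
Check: V = 1.40 m/s, Re = 2.67×10^5, f = 0.01755, h_f = 6.66 m ≈ 7.18 m ✓

D ≈ 465 mm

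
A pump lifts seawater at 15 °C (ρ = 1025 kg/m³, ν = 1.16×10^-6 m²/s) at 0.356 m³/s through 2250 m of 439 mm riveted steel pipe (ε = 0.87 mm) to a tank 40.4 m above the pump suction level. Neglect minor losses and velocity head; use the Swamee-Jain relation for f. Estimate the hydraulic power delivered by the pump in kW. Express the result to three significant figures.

P_hyd ≈ 267 kW

V = 4Q/(πD²) = 2.352 m/s; Re = 8.90×10^5; ε/D = 0.00198; f = 0.02365
h_f = f(L/D)V²/2g = 34.18 m
Total head H = z + h_f = 40.4 + 34.18 = 74.58 m
P_hyd = ρgQH = 1025·9.81·0.356·74.58 = 267.0 kW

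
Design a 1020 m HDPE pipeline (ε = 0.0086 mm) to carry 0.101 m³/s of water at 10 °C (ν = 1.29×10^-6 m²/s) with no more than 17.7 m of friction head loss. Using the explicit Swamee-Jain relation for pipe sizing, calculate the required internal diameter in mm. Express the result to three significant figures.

D ≈ 235 mm

Swamee-Jain (Type III): D = 0.66·[ε^1.25·(LQ²/(gh_f))^4.75 + ν·Q^9.4·(L/(gh_f))^5.2]^0.04
LQ²/(gh_f) = 0.05992; L/(gh_f) = 5.874
Term 1 = ε^1.25·(…)^4.75 = 7.27×10^-13; Term 2 = ν·Q^9.4·(…)^5.2 = 5.62×10^-12
D = 0.66·(7.27×10^-13 + 5.62×10^-12)^0.04 = 0.2353 m = 235 mm
Check: V = 2.32 m/s, Re = 4.24×10^5, f = 0.01400, h_f = 16.7 m ≈ 17.7 m ✓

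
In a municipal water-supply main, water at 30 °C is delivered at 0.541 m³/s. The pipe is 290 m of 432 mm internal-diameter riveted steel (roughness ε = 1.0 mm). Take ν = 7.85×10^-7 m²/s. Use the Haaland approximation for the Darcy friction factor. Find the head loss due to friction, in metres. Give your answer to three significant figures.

V = 4Q/(πD²) = 4·0.541/(π·0.432²) = 3.691 m/s
Re = VD/ν = 3.691·0.432/7.85×10^-7 = 2.03×10^6 → turbulent
ε/D = 1.0/432 = 0.00231
Haaland: f = 0.02448
h_f = f(L/D)V²/(2g) = 0.02448·(290/0.432)·3.691²/(2·9.81) = 11.41 m

h_f ≈ 11.4 m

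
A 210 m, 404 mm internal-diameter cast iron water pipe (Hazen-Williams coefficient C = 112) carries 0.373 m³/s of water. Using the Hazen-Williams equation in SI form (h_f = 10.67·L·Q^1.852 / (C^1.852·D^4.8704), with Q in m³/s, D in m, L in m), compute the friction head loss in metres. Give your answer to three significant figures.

h_f = 10.67·210·0.373^1.852 / (112^1.852·0.404^4.8704) = 4.777 m

h_f ≈ 4.78 m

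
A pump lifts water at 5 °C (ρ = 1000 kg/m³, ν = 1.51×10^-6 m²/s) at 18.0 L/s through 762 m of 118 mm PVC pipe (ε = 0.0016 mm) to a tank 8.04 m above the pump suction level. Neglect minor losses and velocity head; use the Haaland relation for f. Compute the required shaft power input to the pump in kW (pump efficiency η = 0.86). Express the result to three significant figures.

V = 4Q/(πD²) = 1.646 m/s; Re = 1.29×10^5; ε/D = 1.36×10^-5; f = 0.01698
h_f = f(L/D)V²/2g = 15.14 m
Total head H = z + h_f = 8.04 + 15.14 = 23.18 m
P_hyd = ρgQH = 1000·9.81·0.0180·23.18 = 4.094 kW
P_shaft = P_hyd/η = 4.094/0.86 = 4.760 kW

P_shaft ≈ 4.76 kW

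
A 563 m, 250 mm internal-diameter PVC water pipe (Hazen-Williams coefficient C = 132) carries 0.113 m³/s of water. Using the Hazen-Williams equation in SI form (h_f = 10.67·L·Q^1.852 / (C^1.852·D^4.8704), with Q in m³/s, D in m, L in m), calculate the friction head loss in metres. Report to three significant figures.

h_f ≈ 10.7 m

h_f = 10.67·563·0.113^1.852 / (132^1.852·0.250^4.8704) = 10.71 m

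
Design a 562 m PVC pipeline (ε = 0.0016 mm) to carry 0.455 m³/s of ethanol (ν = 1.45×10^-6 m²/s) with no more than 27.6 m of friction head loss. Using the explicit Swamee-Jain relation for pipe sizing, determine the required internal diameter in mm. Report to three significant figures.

Swamee-Jain (Type III): D = 0.66·[ε^1.25·(LQ²/(gh_f))^4.75 + ν·Q^9.4·(L/(gh_f))^5.2]^0.04
LQ²/(gh_f) = 0.4297; L/(gh_f) = 2.076
Term 1 = ε^1.25·(…)^4.75 = 1.03×10^-9; Term 2 = ν·Q^9.4·(…)^5.2 = 3.94×10^-8
D = 0.66·(1.03×10^-9 + 3.94×10^-8)^0.04 = 0.3341 m = 334 mm
Check: V = 5.19 m/s, Re = 1.20×10^6, f = 0.01140, h_f = 26.3 m ≈ 27.6 m ✓

D ≈ 334 mm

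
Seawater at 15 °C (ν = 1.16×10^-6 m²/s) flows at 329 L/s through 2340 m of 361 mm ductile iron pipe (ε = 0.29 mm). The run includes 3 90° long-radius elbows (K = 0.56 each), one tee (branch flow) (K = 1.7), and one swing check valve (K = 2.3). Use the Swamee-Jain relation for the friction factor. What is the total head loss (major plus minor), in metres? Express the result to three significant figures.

V = 4Q/(πD²) = 3.214 m/s; V²/2g = 0.5266 m
Re = 1.00×10^6, ε/D = 8.03×10^-4 → f = 0.01908 (Swamee-Jain)
Major: h_f = f(L/D)·V²/2g = 0.01908·6482·0.5266 = 65.13 m
Minor: ΣK = 5.68; h_m = ΣK·V²/2g = 2.991 m
Total H_L = 65.13 + 2.991 = 68.12 m

H_L ≈ 68.1 m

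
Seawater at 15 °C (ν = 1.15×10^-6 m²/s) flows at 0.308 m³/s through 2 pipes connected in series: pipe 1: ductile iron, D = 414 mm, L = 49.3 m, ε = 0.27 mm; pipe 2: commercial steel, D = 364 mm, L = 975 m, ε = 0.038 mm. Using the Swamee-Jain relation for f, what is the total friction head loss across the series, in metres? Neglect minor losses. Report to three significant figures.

Pipe 1: V = 2.288 m/s, Re = 8.24×10^5, ε/D = 6.52×10^-4, f = 0.01835, h_1 = f(L/D)V²/2g = 0.5829 m
Pipe 2: V = 2.960 m/s, Re = 9.37×10^5, ε/D = 1.04×10^-4, f = 0.01365, h_2 = f(L/D)V²/2g = 16.32 m
Series → Q common, losses add: H = Σh = 16.90 m

H ≈ 16.9 m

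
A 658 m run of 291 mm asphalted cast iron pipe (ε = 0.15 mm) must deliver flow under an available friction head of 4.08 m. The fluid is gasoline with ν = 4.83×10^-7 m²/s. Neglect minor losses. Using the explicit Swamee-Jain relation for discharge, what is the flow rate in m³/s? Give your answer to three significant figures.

Swamee-Jain (Type II): Q = -0.965·√(gD⁵h_f/L)·ln[ε/(3.7D) + √(3.17ν²L/(gD³h_f))]
√(gD⁵h_f/L) = √(9.81·0.291⁵·4.08/658) = 0.01127
ε/(3.7D) = 1.39×10^-4; √(3.17ν²L/(gD³h_f)) = 2.22×10^-5
Q = -0.965·0.01127·ln(1.615×10^-4) = 0.09492 m³/s
Check: V = 1.43 m/s, Re = 8.60×10^5, f = 0.01749, h_f = 4.10 m ≈ 4.08 m ✓

Q ≈ 0.0949 m³/s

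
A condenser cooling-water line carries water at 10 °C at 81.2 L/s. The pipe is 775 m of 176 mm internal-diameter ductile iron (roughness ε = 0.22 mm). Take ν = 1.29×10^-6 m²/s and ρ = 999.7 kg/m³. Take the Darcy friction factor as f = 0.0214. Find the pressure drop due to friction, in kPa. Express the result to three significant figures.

V = 4Q/(πD²) = 4·0.0812/(π·0.176²) = 3.338 m/s
h_f = f(L/D)V²/(2g) = 0.02140·(775/0.176)·3.338²/(2·9.81) = 53.50 m
Δp = ρg·h_f = 999.7·9.81·53.50 = 524.7 kPa

Δp ≈ 525 kPa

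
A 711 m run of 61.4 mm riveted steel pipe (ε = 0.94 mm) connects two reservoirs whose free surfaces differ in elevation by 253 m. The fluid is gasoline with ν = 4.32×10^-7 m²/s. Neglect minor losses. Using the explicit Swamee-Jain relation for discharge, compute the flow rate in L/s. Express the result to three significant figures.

Q ≈ 9.23 L/s

Swamee-Jain (Type II): Q = -0.965·√(gD⁵h_f/L)·ln[ε/(3.7D) + √(3.17ν²L/(gD³h_f))]
√(gD⁵h_f/L) = √(9.81·0.0614⁵·253/711) = 0.001745
ε/(3.7D) = 0.00414; √(3.17ν²L/(gD³h_f)) = 2.71×10^-5
Q = -0.965·0.001745·ln(0.004165) = 0.009232 m³/s
Check: V = 3.12 m/s, Re = 4.43×10^5, f = 0.04420, h_f = 254 m ≈ 253 m ✓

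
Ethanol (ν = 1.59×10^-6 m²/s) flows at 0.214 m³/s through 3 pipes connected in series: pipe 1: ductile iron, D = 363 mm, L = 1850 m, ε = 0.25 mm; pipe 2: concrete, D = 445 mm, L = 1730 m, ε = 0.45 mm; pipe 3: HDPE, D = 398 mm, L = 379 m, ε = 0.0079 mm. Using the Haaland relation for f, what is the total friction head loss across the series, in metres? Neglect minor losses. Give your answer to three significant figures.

H ≈ 30.4 m

Pipe 1: V = 2.068 m/s, Re = 4.72×10^5, ε/D = 6.89×10^-4, f = 0.01872, h_1 = f(L/D)V²/2g = 20.79 m
Pipe 2: V = 1.376 m/s, Re = 3.85×10^5, ε/D = 0.00101, f = 0.02039, h_2 = f(L/D)V²/2g = 7.651 m
Pipe 3: V = 1.720 m/s, Re = 4.31×10^5, ε/D = 1.98×10^-5, f = 0.01363, h_3 = f(L/D)V²/2g = 1.957 m
Series → Q common, losses add: H = Σh = 30.40 m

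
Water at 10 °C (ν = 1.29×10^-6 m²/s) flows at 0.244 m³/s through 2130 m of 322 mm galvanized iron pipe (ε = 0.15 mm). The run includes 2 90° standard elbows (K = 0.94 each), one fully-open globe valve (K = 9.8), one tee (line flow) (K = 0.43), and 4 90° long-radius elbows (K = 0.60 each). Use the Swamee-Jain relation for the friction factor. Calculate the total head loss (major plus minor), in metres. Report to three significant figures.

H_L ≈ 58.8 m

V = 4Q/(πD²) = 2.996 m/s; V²/2g = 0.4576 m
Re = 7.48×10^5, ε/D = 4.66×10^-4 → f = 0.01724 (Swamee-Jain)
Major: h_f = f(L/D)·V²/2g = 0.01724·6615·0.4576 = 52.18 m
Minor: ΣK = 14.5; h_m = ΣK·V²/2g = 6.640 m
Total H_L = 52.18 + 6.640 = 58.82 m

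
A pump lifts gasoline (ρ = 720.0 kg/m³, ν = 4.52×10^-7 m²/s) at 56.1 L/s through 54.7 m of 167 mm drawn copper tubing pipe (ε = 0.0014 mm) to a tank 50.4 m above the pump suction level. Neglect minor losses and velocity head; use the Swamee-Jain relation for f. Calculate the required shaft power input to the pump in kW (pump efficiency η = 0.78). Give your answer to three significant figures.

P_shaft ≈ 26.3 kW

V = 4Q/(πD²) = 2.561 m/s; Re = 9.46×10^5; ε/D = 8.38×10^-6; f = 0.01192
h_f = f(L/D)V²/2g = 1.305 m
Total head H = z + h_f = 50.4 + 1.305 = 51.70 m
P_hyd = ρgQH = 720.0·9.81·0.0561·51.70 = 20.49 kW
P_shaft = P_hyd/η = 20.49/0.78 = 26.27 kW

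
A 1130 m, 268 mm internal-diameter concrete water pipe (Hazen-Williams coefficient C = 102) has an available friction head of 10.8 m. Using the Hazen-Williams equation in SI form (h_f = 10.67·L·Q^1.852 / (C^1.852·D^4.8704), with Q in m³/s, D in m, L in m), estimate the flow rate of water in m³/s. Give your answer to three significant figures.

Rearranging: Q = [h_f·C^1.852·D^4.8704 / (10.67·L)]^(1/1.852)
Q = [10.8·102^1.852·0.268^4.8704 / (10.67·1130)]^0.540 = 0.07228 m³/s

Q ≈ 0.0723 m³/s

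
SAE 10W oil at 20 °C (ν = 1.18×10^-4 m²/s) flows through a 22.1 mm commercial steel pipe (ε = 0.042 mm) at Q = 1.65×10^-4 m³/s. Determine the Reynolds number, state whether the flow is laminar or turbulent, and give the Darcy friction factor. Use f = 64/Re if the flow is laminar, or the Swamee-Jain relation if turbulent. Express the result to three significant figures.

Re ≈ 80.6; laminar; f = 64/Re ≈ 0.794

V = 4Q/(πD²) = 0.4301 m/s
Re = VD/ν = 0.4301·0.0221/1.18×10^-4 = 80.6
Re < 2300 → laminar → f = 64/Re = 0.7944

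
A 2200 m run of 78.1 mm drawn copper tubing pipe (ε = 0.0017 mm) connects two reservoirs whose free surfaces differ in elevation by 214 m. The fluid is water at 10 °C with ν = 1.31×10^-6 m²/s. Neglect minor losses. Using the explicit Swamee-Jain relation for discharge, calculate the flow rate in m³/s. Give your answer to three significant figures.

Swamee-Jain (Type II): Q = -0.965·√(gD⁵h_f/L)·ln[ε/(3.7D) + √(3.17ν²L/(gD³h_f))]
√(gD⁵h_f/L) = √(9.81·0.0781⁵·214/2200) = 0.001665
ε/(3.7D) = 5.88×10^-6; √(3.17ν²L/(gD³h_f)) = 1.09×10^-4
Q = -0.965·0.001665·ln(1.153×10^-4) = 0.01457 m³/s
Check: V = 3.04 m/s, Re = 1.81×10^5, f = 0.01602, h_f = 213 m ≈ 214 m ✓

Q ≈ 0.0146 m³/s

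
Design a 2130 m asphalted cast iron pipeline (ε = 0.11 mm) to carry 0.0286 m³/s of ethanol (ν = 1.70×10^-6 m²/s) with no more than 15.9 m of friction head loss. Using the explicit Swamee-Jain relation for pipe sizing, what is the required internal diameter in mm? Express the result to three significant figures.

D ≈ 182 mm

Swamee-Jain (Type III): D = 0.66·[ε^1.25·(LQ²/(gh_f))^4.75 + ν·Q^9.4·(L/(gh_f))^5.2]^0.04
LQ²/(gh_f) = 0.01117; L/(gh_f) = 13.66
Term 1 = ε^1.25·(…)^4.75 = 6.03×10^-15; Term 2 = ν·Q^9.4·(…)^5.2 = 4.21×10^-15
D = 0.66·(6.03×10^-15 + 4.21×10^-15)^0.04 = 0.1819 m = 182 mm
Check: V = 1.10 m/s, Re = 1.18×10^5, f = 0.02047, h_f = 14.8 m ≈ 15.9 m ✓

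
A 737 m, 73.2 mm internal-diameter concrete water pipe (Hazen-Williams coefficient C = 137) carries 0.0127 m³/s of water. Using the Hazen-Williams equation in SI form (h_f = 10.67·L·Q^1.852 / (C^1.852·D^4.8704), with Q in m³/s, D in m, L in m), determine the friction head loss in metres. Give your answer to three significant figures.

h_f ≈ 90.6 m

h_f = 10.67·737·0.0127^1.852 / (137^1.852·0.0732^4.8704) = 90.56 m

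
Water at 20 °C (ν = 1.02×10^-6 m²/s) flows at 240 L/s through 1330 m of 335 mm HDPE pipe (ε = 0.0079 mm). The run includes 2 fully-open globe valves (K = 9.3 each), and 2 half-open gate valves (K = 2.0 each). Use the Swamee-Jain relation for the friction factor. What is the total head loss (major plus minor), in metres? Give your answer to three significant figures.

H_L ≈ 27.1 m

V = 4Q/(πD²) = 2.723 m/s; V²/2g = 0.3779 m
Re = 8.94×10^5, ε/D = 2.36×10^-5 → f = 0.01235 (Swamee-Jain)
Major: h_f = f(L/D)·V²/2g = 0.01235·3970·0.3779 = 18.52 m
Minor: ΣK = 22.6; h_m = ΣK·V²/2g = 8.540 m
Total H_L = 18.52 + 8.540 = 27.06 m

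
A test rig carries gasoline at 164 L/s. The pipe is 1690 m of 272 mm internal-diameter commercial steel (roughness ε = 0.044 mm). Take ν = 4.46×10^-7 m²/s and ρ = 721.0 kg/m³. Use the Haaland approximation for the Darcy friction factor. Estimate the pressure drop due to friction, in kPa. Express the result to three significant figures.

Δp ≈ 246 kPa

V = 4Q/(πD²) = 4·0.164/(π·0.272²) = 2.822 m/s
Re = VD/ν = 2.822·0.272/4.46×10^-7 = 1.72×10^6 → turbulent
ε/D = 0.044/272 = 1.62×10^-4
Haaland: f = 0.01378
h_f = f(L/D)V²/(2g) = 0.01378·(1690/0.272)·2.822²/(2·9.81) = 34.76 m
Δp = ρg·h_f = 721.0·9.81·34.76 = 245.9 kPa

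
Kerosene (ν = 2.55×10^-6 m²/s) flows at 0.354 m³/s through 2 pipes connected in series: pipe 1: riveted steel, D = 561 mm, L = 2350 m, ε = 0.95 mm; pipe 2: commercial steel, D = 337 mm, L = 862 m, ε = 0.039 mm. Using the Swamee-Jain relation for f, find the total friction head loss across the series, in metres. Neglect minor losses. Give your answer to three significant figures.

H ≈ 40.1 m

Pipe 1: V = 1.432 m/s, Re = 3.15×10^5, ε/D = 0.00169, f = 0.02321, h_1 = f(L/D)V²/2g = 10.16 m
Pipe 2: V = 3.969 m/s, Re = 5.24×10^5, ε/D = 1.16×10^-4, f = 0.01457, h_2 = f(L/D)V²/2g = 29.92 m
Series → Q common, losses add: H = Σh = 40.09 m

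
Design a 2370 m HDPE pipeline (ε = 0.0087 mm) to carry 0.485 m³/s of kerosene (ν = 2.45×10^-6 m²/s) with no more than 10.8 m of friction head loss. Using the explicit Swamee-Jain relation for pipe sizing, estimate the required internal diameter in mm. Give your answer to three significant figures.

D ≈ 573 mm

Swamee-Jain (Type III): D = 0.66·[ε^1.25·(LQ²/(gh_f))^4.75 + ν·Q^9.4·(L/(gh_f))^5.2]^0.04
LQ²/(gh_f) = 5.262; L/(gh_f) = 22.37
Term 1 = ε^1.25·(…)^4.75 = 0.00126; Term 2 = ν·Q^9.4·(…)^5.2 = 0.0284
D = 0.66·(0.00126 + 0.0284)^0.04 = 0.5734 m = 573 mm
Check: V = 1.88 m/s, Re = 4.40×10^5, f = 0.01362, h_f = 10.1 m ≈ 10.8 m ✓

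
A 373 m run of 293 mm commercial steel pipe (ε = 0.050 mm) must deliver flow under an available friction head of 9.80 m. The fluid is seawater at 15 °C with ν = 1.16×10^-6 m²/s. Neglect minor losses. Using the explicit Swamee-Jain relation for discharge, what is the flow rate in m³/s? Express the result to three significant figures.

Swamee-Jain (Type II): Q = -0.965·√(gD⁵h_f/L)·ln[ε/(3.7D) + √(3.17ν²L/(gD³h_f))]
√(gD⁵h_f/L) = √(9.81·0.293⁵·9.80/373) = 0.02359
ε/(3.7D) = 4.61×10^-5; √(3.17ν²L/(gD³h_f)) = 2.57×10^-5
Q = -0.965·0.02359·ln(7.177×10^-5) = 0.2172 m³/s
Check: V = 3.22 m/s, Re = 8.14×10^5, f = 0.01464, h_f = 9.86 m ≈ 9.80 m ✓

Q ≈ 0.217 m³/s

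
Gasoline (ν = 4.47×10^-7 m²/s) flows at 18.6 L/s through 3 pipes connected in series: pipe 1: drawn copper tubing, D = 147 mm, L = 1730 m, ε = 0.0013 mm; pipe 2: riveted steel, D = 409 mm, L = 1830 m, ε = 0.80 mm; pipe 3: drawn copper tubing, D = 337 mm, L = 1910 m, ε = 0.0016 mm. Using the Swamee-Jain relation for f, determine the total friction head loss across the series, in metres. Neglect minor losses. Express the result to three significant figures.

Pipe 1: V = 1.096 m/s, Re = 3.60×10^5, ε/D = 8.84×10^-6, f = 0.01401, h_1 = f(L/D)V²/2g = 10.09 m
Pipe 2: V = 0.1416 m/s, Re = 1.30×10^5, ε/D = 0.00196, f = 0.02484, h_2 = f(L/D)V²/2g = 0.1135 m
Pipe 3: V = 0.2085 m/s, Re = 1.57×10^5, ε/D = 4.75×10^-6, f = 0.01632, h_3 = f(L/D)V²/2g = 0.2051 m
Series → Q common, losses add: H = Σh = 10.41 m

H ≈ 10.4 m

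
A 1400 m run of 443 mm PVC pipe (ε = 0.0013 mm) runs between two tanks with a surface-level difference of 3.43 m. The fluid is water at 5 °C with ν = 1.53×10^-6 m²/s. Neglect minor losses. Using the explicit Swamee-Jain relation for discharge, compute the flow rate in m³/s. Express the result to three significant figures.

Q ≈ 0.190 m³/s

Swamee-Jain (Type II): Q = -0.965·√(gD⁵h_f/L)·ln[ε/(3.7D) + √(3.17ν²L/(gD³h_f))]
√(gD⁵h_f/L) = √(9.81·0.443⁵·3.43/1400) = 0.02025
ε/(3.7D) = 7.93×10^-7; √(3.17ν²L/(gD³h_f)) = 5.96×10^-5
Q = -0.965·0.02025·ln(6.039×10^-5) = 0.1898 m³/s
Check: V = 1.23 m/s, Re = 3.57×10^5, f = 0.01396, h_f = 3.41 m ≈ 3.43 m ✓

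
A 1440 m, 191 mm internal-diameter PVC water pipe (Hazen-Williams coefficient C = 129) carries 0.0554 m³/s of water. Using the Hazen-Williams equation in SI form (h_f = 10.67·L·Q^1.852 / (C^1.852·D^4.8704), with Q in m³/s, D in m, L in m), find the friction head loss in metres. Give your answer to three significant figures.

h_f = 10.67·1440·0.0554^1.852 / (129^1.852·0.191^4.8704) = 28.34 m

h_f ≈ 28.3 m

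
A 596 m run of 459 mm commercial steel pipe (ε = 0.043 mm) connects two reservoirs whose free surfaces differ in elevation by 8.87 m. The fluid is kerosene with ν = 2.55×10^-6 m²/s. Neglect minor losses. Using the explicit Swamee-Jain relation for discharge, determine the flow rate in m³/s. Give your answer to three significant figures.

Swamee-Jain (Type II): Q = -0.965·√(gD⁵h_f/L)·ln[ε/(3.7D) + √(3.17ν²L/(gD³h_f))]
√(gD⁵h_f/L) = √(9.81·0.459⁵·8.87/596) = 0.05454
ε/(3.7D) = 2.53×10^-5; √(3.17ν²L/(gD³h_f)) = 3.82×10^-5
Q = -0.965·0.05454·ln(6.353×10^-5) = 0.5086 m³/s
Check: V = 3.07 m/s, Re = 5.53×10^5, f = 0.01423, h_f = 8.90 m ≈ 8.87 m ✓

Q ≈ 0.509 m³/s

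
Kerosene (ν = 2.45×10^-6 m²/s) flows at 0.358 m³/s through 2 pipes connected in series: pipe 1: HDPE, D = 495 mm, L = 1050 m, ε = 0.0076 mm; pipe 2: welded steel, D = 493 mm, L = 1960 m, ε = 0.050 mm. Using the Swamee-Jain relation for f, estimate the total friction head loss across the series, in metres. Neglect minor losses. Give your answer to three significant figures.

H ≈ 15.9 m

Pipe 1: V = 1.860 m/s, Re = 3.76×10^5, ε/D = 1.54×10^-5, f = 0.01399, h_1 = f(L/D)V²/2g = 5.235 m
Pipe 2: V = 1.875 m/s, Re = 3.77×10^5, ε/D = 1.01×10^-4, f = 0.01499, h_2 = f(L/D)V²/2g = 10.68 m
Series → Q common, losses add: H = Σh = 15.92 m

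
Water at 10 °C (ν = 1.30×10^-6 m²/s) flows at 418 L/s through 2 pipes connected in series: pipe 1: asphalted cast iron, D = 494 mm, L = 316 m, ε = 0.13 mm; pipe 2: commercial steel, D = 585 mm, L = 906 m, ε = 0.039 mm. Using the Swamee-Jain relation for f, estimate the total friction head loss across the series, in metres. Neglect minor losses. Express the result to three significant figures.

Pipe 1: V = 2.181 m/s, Re = 8.29×10^5, ε/D = 2.63×10^-4, f = 0.01556, h_1 = f(L/D)V²/2g = 2.413 m
Pipe 2: V = 1.555 m/s, Re = 7.00×10^5, ε/D = 6.67×10^-5, f = 0.01349, h_2 = f(L/D)V²/2g = 2.575 m
Series → Q common, losses add: H = Σh = 4.988 m

H ≈ 4.99 m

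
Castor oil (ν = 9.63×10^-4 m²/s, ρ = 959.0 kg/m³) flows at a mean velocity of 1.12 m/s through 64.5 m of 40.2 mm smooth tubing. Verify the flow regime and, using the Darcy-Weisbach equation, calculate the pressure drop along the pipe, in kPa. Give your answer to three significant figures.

Δp ≈ 1320 kPa

Re = VD/ν = 1.12·0.04020/9.63×10^-4 = 46.8 → laminar (Re < 2300)
f = 64/Re = 1.369
h_f = f(L/D)V²/(2g) = 1.369·(64.5/0.04020)·1.12²/(2·9.81) = 140.4 m
Δp = ρg·h_f = 959.0·9.81·140.4 = 1321 kPa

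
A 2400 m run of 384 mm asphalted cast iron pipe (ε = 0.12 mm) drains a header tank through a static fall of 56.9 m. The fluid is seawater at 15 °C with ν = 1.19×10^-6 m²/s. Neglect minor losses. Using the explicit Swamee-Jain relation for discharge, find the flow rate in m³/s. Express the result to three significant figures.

Swamee-Jain (Type II): Q = -0.965·√(gD⁵h_f/L)·ln[ε/(3.7D) + √(3.17ν²L/(gD³h_f))]
√(gD⁵h_f/L) = √(9.81·0.384⁵·56.9/2400) = 0.04407
ε/(3.7D) = 8.45×10^-5; √(3.17ν²L/(gD³h_f)) = 1.85×10^-5
Q = -0.965·0.04407·ln(1.029×10^-4) = 0.3904 m³/s
Check: V = 3.37 m/s, Re = 1.09×10^6, f = 0.01581, h_f = 57.3 m ≈ 56.9 m ✓

Q ≈ 0.390 m³/s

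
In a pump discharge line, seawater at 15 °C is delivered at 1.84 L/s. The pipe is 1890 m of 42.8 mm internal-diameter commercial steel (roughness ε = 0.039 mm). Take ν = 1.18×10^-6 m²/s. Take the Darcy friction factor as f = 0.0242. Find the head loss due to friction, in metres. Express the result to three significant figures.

h_f ≈ 89.1 m

V = 4Q/(πD²) = 4·0.00184/(π·0.0428²) = 1.279 m/s
h_f = f(L/D)V²/(2g) = 0.02420·(1890/0.0428)·1.279²/(2·9.81) = 89.09 m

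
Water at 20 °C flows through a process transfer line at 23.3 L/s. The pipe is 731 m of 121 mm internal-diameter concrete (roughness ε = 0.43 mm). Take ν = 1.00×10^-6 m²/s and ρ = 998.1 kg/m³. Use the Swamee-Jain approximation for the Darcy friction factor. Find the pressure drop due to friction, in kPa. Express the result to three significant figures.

V = 4Q/(πD²) = 4·0.0233/(π·0.121²) = 2.026 m/s
Re = VD/ν = 2.026·0.121/1.00×10^-6 = 2.45×10^5 → turbulent
ε/D = 0.43/121 = 0.00355
Swamee-Jain: f = 0.02811
h_f = f(L/D)V²/(2g) = 0.02811·(731/0.121)·2.026²/(2·9.81) = 35.53 m
Δp = ρg·h_f = 998.1·9.81·35.53 = 347.9 kPa

Δp ≈ 348 kPa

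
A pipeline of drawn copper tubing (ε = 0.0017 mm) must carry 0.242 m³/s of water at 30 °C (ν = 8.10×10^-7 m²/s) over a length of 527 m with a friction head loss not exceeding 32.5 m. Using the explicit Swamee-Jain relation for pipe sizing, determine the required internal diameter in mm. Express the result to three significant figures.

D ≈ 246 mm

Swamee-Jain (Type III): D = 0.66·[ε^1.25·(LQ²/(gh_f))^4.75 + ν·Q^9.4·(L/(gh_f))^5.2]^0.04
LQ²/(gh_f) = 0.09680; L/(gh_f) = 1.653
Term 1 = ε^1.25·(…)^4.75 = 9.35×10^-13; Term 2 = ν·Q^9.4·(…)^5.2 = 1.78×10^-11
D = 0.66·(9.35×10^-13 + 1.78×10^-11)^0.04 = 0.2457 m = 246 mm
Check: V = 5.10 m/s, Re = 1.55×10^6, f = 0.01102, h_f = 31.4 m ≈ 32.5 m ✓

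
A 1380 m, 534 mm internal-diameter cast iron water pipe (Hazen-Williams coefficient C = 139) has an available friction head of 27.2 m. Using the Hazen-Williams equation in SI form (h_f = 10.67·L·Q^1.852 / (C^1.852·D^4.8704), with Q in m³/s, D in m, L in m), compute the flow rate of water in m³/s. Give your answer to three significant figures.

Q ≈ 0.892 m³/s

Rearranging: Q = [h_f·C^1.852·D^4.8704 / (10.67·L)]^(1/1.852)
Q = [27.2·139^1.852·0.534^4.8704 / (10.67·1380)]^0.540 = 0.8924 m³/s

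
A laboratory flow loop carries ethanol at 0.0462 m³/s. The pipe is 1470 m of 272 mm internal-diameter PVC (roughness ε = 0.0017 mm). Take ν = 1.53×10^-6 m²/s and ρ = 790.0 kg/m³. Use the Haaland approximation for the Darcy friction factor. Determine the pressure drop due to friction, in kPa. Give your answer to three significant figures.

Δp ≈ 22.4 kPa

V = 4Q/(πD²) = 4·0.0462/(π·0.272²) = 0.7951 m/s
Re = VD/ν = 0.7951·0.272/1.53×10^-6 = 1.41×10^5 → turbulent
ε/D = 0.0017/272 = 6.25×10^-6
Haaland: f = 0.01663
h_f = f(L/D)V²/(2g) = 0.01663·(1470/0.272)·0.7951²/(2·9.81) = 2.896 m
Δp = ρg·h_f = 790.0·9.81·2.896 = 22.44 kPa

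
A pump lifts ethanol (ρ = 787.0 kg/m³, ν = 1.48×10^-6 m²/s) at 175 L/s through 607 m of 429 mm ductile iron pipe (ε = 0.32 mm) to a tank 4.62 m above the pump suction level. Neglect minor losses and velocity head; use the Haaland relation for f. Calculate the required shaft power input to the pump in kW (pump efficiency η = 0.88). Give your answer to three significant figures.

V = 4Q/(πD²) = 1.211 m/s; Re = 3.51×10^5; ε/D = 7.46×10^-4; f = 0.01924
h_f = f(L/D)V²/2g = 2.033 m
Total head H = z + h_f = 4.62 + 2.033 = 6.653 m
P_hyd = ρgQH = 787.0·9.81·0.175·6.653 = 8.989 kW
P_shaft = P_hyd/η = 8.989/0.88 = 10.22 kW

P_shaft ≈ 10.2 kW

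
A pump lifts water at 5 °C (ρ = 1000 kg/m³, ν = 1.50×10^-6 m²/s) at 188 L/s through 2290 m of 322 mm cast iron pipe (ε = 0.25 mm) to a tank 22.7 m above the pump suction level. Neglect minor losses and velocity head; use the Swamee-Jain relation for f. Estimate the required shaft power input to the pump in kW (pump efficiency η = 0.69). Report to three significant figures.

P_shaft ≈ 160 kW

V = 4Q/(πD²) = 2.309 m/s; Re = 4.96×10^5; ε/D = 7.76×10^-4; f = 0.01932
h_f = f(L/D)V²/2g = 37.33 m
Total head H = z + h_f = 22.7 + 37.33 = 60.03 m
P_hyd = ρgQH = 1000·9.81·0.188·60.03 = 110.7 kW
P_shaft = P_hyd/η = 110.7/0.69 = 160.4 kW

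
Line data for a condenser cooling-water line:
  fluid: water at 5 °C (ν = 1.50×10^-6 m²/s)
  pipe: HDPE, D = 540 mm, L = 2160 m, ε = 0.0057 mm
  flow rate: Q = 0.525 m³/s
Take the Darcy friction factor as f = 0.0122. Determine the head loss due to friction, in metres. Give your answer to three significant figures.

h_f ≈ 13.1 m

V = 4Q/(πD²) = 4·0.525/(π·0.540²) = 2.292 m/s
h_f = f(L/D)V²/(2g) = 0.01220·(2160/0.540)·2.292²/(2·9.81) = 13.07 m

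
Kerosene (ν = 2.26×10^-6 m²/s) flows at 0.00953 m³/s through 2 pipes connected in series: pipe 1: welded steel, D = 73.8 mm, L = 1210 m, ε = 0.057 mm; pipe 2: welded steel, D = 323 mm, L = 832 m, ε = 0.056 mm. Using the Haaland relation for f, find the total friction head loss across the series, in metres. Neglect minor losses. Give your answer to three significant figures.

H ≈ 91.0 m

Pipe 1: V = 2.228 m/s, Re = 7.28×10^4, ε/D = 7.72×10^-4, f = 0.02192, h_1 = f(L/D)V²/2g = 90.94 m
Pipe 2: V = 0.1163 m/s, Re = 1.66×10^4, ε/D = 1.73×10^-4, f = 0.02724, h_2 = f(L/D)V²/2g = 0.04838 m
Series → Q common, losses add: H = Σh = 90.99 m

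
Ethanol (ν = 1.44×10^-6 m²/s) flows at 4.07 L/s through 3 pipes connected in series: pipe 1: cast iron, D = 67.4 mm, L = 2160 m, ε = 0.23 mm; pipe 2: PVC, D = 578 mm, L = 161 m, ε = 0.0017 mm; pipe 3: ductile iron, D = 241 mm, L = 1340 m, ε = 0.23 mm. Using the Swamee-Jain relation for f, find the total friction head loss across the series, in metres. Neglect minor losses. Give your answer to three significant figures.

H ≈ 63.0 m

Pipe 1: V = 1.141 m/s, Re = 5.34×10^4, ε/D = 0.00341, f = 0.02960, h_1 = f(L/D)V²/2g = 62.92 m
Pipe 2: V = 0.01551 m/s, Re = 6230, ε/D = 2.94×10^-6, f = 0.03545, h_2 = f(L/D)V²/2g = 1.211×10^-4 m
Pipe 3: V = 0.08922 m/s, Re = 1.49×10^4, ε/D = 9.54×10^-4, f = 0.02976, h_3 = f(L/D)V²/2g = 0.06713 m
Series → Q common, losses add: H = Σh = 62.99 m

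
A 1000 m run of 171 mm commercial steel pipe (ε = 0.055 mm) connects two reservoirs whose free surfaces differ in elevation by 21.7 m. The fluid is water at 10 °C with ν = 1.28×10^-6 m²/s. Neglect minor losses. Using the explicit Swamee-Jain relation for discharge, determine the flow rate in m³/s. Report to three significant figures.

Q ≈ 0.0472 m³/s

Swamee-Jain (Type II): Q = -0.965·√(gD⁵h_f/L)·ln[ε/(3.7D) + √(3.17ν²L/(gD³h_f))]
√(gD⁵h_f/L) = √(9.81·0.171⁵·21.7/1000) = 0.005579
ε/(3.7D) = 8.69×10^-5; √(3.17ν²L/(gD³h_f)) = 6.99×10^-5
Q = -0.965·0.005579·ln(1.568×10^-4) = 0.04716 m³/s
Check: V = 2.05 m/s, Re = 2.74×10^5, f = 0.01735, h_f = 21.8 m ≈ 21.7 m ✓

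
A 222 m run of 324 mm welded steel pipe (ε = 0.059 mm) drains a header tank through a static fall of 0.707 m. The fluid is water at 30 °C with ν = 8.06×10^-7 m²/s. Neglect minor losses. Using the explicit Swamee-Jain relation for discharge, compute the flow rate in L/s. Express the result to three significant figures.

Swamee-Jain (Type II): Q = -0.965·√(gD⁵h_f/L)·ln[ε/(3.7D) + √(3.17ν²L/(gD³h_f))]
√(gD⁵h_f/L) = √(9.81·0.324⁵·0.707/222) = 0.01056
ε/(3.7D) = 4.92×10^-5; √(3.17ν²L/(gD³h_f)) = 4.40×10^-5
Q = -0.965·0.01056·ln(9.324×10^-5) = 0.09458 m³/s
Check: V = 1.15 m/s, Re = 4.61×10^5, f = 0.01546, h_f = 0.710 m ≈ 0.707 m ✓

Q ≈ 94.6 L/s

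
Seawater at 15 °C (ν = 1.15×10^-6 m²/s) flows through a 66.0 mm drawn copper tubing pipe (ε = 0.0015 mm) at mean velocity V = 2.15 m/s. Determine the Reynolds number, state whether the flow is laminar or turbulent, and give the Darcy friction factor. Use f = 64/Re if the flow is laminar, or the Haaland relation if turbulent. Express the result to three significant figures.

Re = VD/ν = 2.150·0.0660/1.15×10^-6 = 1.23×10^5
Re > 4000 → turbulent; ε/D = 2.27×10^-5
Haaland: f = 0.01717

Re ≈ 1.23×10^5; turbulent; f ≈ 0.0172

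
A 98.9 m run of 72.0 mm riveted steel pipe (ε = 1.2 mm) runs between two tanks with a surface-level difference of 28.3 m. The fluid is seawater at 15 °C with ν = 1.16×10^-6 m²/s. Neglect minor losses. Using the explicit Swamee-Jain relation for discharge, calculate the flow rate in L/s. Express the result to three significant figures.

Q ≈ 12.1 L/s

Swamee-Jain (Type II): Q = -0.965·√(gD⁵h_f/L)·ln[ε/(3.7D) + √(3.17ν²L/(gD³h_f))]
√(gD⁵h_f/L) = √(9.81·0.0720⁵·28.3/98.9) = 0.002331
ε/(3.7D) = 0.00450; √(3.17ν²L/(gD³h_f)) = 6.38×10^-5
Q = -0.965·0.002331·ln(0.004568) = 0.01212 m³/s
Check: V = 2.98 m/s, Re = 1.85×10^5, f = 0.04580, h_f = 28.4 m ≈ 28.3 m ✓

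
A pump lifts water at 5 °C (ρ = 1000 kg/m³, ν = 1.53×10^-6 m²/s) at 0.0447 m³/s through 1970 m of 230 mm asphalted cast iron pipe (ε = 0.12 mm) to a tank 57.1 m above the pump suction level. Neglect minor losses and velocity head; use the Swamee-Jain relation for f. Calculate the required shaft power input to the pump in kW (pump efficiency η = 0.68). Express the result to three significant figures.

P_shaft ≈ 43.2 kW

V = 4Q/(πD²) = 1.076 m/s; Re = 1.62×10^5; ε/D = 5.22×10^-4; f = 0.01943
h_f = f(L/D)V²/2g = 9.818 m
Total head H = z + h_f = 57.1 + 9.818 = 66.92 m
P_hyd = ρgQH = 1000·9.81·0.0447·66.92 = 29.34 kW
P_shaft = P_hyd/η = 29.34/0.68 = 43.15 kW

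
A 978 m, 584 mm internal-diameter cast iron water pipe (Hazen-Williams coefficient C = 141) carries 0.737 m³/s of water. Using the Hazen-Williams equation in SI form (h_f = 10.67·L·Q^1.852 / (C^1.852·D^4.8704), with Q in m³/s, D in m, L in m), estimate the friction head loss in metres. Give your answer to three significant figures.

h_f ≈ 8.52 m

h_f = 10.67·978·0.737^1.852 / (141^1.852·0.584^4.8704) = 8.518 m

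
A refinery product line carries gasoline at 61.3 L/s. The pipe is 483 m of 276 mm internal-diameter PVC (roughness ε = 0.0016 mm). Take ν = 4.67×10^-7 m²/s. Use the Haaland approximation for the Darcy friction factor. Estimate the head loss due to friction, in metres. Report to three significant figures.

V = 4Q/(πD²) = 4·0.0613/(π·0.276²) = 1.025 m/s
Re = VD/ν = 1.025·0.276/4.67×10^-7 = 6.06×10^5 → turbulent
ε/D = 0.0016/276 = 5.80×10^-6
Haaland: f = 0.01270
h_f = f(L/D)V²/(2g) = 0.01270·(483/0.276)·1.025²/(2·9.81) = 1.189 m

h_f ≈ 1.19 m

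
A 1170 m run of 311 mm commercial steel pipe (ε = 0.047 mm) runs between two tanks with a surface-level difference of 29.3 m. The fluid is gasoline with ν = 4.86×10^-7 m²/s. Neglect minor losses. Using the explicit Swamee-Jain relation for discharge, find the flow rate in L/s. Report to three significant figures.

Q ≈ 255 L/s

Swamee-Jain (Type II): Q = -0.965·√(gD⁵h_f/L)·ln[ε/(3.7D) + √(3.17ν²L/(gD³h_f))]
√(gD⁵h_f/L) = √(9.81·0.311⁵·29.3/1170) = 0.02673
ε/(3.7D) = 4.08×10^-5; √(3.17ν²L/(gD³h_f)) = 1.01×10^-5
Q = -0.965·0.02673·ln(5.091×10^-5) = 0.2550 m³/s
Check: V = 3.36 m/s, Re = 2.15×10^6, f = 0.01364, h_f = 29.5 m ≈ 29.3 m ✓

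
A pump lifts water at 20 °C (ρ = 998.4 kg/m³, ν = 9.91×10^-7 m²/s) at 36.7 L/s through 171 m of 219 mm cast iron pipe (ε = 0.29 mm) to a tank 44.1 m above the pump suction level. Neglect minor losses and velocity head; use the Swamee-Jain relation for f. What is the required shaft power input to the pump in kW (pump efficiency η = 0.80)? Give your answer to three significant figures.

P_shaft ≈ 20.2 kW

V = 4Q/(πD²) = 0.9743 m/s; Re = 2.15×10^5; ε/D = 0.00132; f = 0.02231
h_f = f(L/D)V²/2g = 0.8426 m
Total head H = z + h_f = 44.1 + 0.8426 = 44.94 m
P_hyd = ρgQH = 998.4·9.81·0.0367·44.94 = 16.15 kW
P_shaft = P_hyd/η = 16.15/0.80 = 20.19 kW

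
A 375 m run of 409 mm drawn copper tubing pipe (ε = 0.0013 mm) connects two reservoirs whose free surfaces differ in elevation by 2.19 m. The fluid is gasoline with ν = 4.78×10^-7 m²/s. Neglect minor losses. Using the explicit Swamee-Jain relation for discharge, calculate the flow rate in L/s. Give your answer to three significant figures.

Q ≈ 275 L/s

Swamee-Jain (Type II): Q = -0.965·√(gD⁵h_f/L)·ln[ε/(3.7D) + √(3.17ν²L/(gD³h_f))]
√(gD⁵h_f/L) = √(9.81·0.409⁵·2.19/375) = 0.02561
ε/(3.7D) = 8.59×10^-7; √(3.17ν²L/(gD³h_f)) = 1.36×10^-5
Q = -0.965·0.02561·ln(1.445×10^-5) = 0.2754 m³/s
Check: V = 2.10 m/s, Re = 1.79×10^6, f = 0.01066, h_f = 2.19 m ≈ 2.19 m ✓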